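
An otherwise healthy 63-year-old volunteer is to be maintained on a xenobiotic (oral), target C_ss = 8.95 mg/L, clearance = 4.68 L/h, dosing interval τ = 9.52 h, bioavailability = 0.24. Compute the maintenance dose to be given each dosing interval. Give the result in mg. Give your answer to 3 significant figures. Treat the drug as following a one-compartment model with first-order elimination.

At steady state, F × (Dose/τ) = Css × CL.
Dose = Css × CL × τ / F = 8.95 × 4.680 × 9.52 / 0.24 = 1661 mg

1660 mg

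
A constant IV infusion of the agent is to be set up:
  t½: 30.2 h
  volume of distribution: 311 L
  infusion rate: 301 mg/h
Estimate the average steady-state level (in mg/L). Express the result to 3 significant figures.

k = ln2 / t½ = 0.693147 / 30.2 = 0.02295 h⁻¹
CL = k × Vd = 0.02295 × 311 = 7.137 L/h
At steady state Css = R₀ / CL = 301 / 7.137 = 42.17 mg/L

42.2 mg/L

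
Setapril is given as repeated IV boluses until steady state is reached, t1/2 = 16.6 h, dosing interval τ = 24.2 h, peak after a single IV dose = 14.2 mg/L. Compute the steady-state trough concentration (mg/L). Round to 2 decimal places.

k = ln2 / t½ = 0.693147 / 16.6 = 0.04176 h⁻¹
e^(−kτ) = e^(−0.04176 × 24.2) = 0.3640
Accumulation ratio R = 1 / (1 − e^(−kτ)) = 1 / (1 − 0.3640) = 1.572
Steady-state trough = C₀ × R × e^(−kτ) = 14.2 × 1.572 × 0.3640 = 8.125 mg/L

8.13 mg/L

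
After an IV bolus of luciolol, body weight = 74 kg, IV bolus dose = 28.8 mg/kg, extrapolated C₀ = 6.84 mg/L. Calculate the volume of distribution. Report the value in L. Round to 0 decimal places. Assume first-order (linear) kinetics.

Dose = 28.8 × 74 = 2131 mg
Vd = Dose / C₀ = 2131 / 6.84 = 311.5 L

312 L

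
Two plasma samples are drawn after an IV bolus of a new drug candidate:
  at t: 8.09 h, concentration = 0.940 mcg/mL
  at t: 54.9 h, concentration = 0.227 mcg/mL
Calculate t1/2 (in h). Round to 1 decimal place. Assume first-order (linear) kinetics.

22.8 h

k = ln(C₁/C₂) / (t₂ − t₁) = ln(0.940/0.227) / (54.9 − 8.09)
  = 1.421 / 46.81 = 0.03036 h⁻¹
t½ = ln2 / k = 0.693147 / 0.03036 = 22.83 h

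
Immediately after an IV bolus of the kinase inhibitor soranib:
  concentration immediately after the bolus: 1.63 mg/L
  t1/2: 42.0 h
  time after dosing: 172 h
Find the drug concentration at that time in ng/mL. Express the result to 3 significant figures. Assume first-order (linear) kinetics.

95.4 ng/mL

k = ln2 / t½ = 0.693147 / 42.0 = 0.01650 h⁻¹
C = C₀ · e^(−k·t) = 1.630 × e^(−0.01650 × 172)
  = 1.630 × 0.05854 = 0.09542 mg/L
Convert: 0.09542 mg/L × 1000 = 95.42 ng/mL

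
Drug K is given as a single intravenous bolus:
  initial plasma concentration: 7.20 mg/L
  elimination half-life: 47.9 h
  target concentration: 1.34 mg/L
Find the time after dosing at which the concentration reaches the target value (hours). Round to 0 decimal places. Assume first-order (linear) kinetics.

116 h

k = ln2 / t½ = 0.693147 / 47.9 = 0.01447 h⁻¹
t = ln(C₀ / C) / k = ln(7.200 / 1.34) / 0.01447
  = ln(5.373) / 0.01447 = 1.681 / 0.01447 = 116.2 h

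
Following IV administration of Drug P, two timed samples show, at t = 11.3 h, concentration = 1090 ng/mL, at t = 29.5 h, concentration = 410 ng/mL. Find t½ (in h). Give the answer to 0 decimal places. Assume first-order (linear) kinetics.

13 h

k = ln(C₁/C₂) / (t₂ − t₁) = ln(1090/410) / (29.5 − 11.3)
  = 0.9778 / 18.20 = 0.05373 h⁻¹
t½ = ln2 / k = 0.693147 / 0.05373 = 12.90 h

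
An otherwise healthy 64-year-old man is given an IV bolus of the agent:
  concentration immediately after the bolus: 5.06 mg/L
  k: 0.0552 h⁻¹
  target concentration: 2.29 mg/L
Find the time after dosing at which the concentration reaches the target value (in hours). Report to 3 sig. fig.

t = ln(C₀ / C) / k = ln(5.060 / 2.29) / 0.05520
  = ln(2.210) / 0.05520 = 0.7930 / 0.05520 = 14.37 h

14.4 h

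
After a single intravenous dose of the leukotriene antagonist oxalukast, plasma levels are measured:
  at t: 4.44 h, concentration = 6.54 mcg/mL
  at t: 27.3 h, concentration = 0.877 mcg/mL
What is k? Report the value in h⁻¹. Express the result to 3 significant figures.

k = ln(C₁/C₂) / (t₂ − t₁) = ln(6.54/0.877) / (27.3 − 4.44)
  = 2.009 / 22.86 = 0.08788 h⁻¹

0.0879 h⁻¹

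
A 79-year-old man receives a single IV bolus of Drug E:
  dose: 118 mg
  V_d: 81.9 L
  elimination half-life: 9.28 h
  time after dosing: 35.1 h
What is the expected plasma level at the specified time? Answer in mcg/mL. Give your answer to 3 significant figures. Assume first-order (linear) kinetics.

0.105 mcg/mL

C₀ = Dose / Vd = 118.0 / 81.9 = 1.441 mg/L
k = ln2 / t½ = 0.693147 / 9.28 = 0.07469 h⁻¹
C = C₀ · e^(−k·t) = 1.441 × e^(−0.07469 × 35.1)
  = 1.441 × 0.07269 = 0.1047 mg/L
(0.1047 mg/L = 0.1047 mcg/mL)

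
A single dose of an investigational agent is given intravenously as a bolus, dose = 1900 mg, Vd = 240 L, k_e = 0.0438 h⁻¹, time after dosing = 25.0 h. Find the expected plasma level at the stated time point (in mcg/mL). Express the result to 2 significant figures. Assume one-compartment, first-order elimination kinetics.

C₀ = Dose / Vd = 1900 / 240 = 7.917 mg/L
C = C₀ · e^(−k·t) = 7.917 × e^(−0.04380 × 25.0)
  = 7.917 × 0.3345 = 2.648 mg/L
(2.648 mg/L = 2.648 mcg/mL)

2.6 mcg/mL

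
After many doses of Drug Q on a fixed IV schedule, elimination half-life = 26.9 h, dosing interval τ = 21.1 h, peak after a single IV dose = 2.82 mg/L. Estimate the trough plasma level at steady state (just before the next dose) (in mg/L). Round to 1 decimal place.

k = ln2 / t½ = 0.693147 / 26.9 = 0.02577 h⁻¹
e^(−kτ) = e^(−0.02577 × 21.1) = 0.5806
Accumulation ratio R = 1 / (1 − e^(−kτ)) = 1 / (1 − 0.5806) = 2.384
Steady-state trough = C₀ × R × e^(−kτ) = 2.82 × 2.384 × 0.5806 = 3.903 mg/L

3.9 mg/L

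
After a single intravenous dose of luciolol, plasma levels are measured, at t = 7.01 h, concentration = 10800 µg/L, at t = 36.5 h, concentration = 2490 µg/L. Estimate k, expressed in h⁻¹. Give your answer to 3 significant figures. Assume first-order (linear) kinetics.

0.0498 h⁻¹

k = ln(C₁/C₂) / (t₂ − t₁) = ln(10800/2490) / (36.5 − 7.01)
  = 1.467 / 29.49 = 0.04975 h⁻¹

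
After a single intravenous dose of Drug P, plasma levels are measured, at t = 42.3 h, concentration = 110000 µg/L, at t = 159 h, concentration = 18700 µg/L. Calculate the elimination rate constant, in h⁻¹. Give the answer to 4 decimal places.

0.0152 h⁻¹

k = ln(C₁/C₂) / (t₂ − t₁) = ln(110000/18700) / (159 − 42.3)
  = 1.772 / 116.7 = 0.01518 h⁻¹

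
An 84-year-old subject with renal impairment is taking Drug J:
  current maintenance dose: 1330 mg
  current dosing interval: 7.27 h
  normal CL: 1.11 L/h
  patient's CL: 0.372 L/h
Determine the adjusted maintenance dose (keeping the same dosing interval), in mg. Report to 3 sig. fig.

446 mg

To keep the same average steady-state level, dosing rate must scale with clearance.
CL ratio = 0.372 / 1.11 = 0.3351
New dose (same interval) = 1330 × 0.3351 = 445.7 mg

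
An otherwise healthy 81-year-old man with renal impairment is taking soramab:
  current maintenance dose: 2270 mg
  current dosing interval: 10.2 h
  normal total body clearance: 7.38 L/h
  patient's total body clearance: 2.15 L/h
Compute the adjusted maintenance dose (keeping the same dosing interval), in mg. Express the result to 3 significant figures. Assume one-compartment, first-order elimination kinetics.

To keep the same average steady-state level, dosing rate must scale with clearance.
CL ratio = 2.15 / 7.38 = 0.2913
New dose (same interval) = 2270 × 0.2913 = 661.3 mg

661 mg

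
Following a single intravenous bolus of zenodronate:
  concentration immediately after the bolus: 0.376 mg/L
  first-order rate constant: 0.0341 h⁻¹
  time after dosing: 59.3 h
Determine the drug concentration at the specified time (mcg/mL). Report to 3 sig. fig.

0.0498 mcg/mL

C = C₀ · e^(−k·t) = 0.3760 × e^(−0.03410 × 59.3)
  = 0.3760 × 0.1324 = 0.04978 mg/L
(0.04978 mg/L = 0.04978 mcg/mL)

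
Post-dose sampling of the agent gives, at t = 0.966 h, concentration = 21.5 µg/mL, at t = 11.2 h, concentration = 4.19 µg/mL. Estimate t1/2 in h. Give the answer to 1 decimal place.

4.3 h

k = ln(C₁/C₂) / (t₂ − t₁) = ln(21.5/4.19) / (11.2 − 0.966)
  = 1.635 / 10.23 = 0.1598 h⁻¹
t½ = ln2 / k = 0.693147 / 0.1598 = 4.338 h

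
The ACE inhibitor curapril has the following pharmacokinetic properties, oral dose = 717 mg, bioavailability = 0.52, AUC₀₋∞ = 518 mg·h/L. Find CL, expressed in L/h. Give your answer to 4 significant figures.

CL = F·Dose / AUC = 0.52 × 717 / 518 = 0.7198 L/h

0.7198 L/h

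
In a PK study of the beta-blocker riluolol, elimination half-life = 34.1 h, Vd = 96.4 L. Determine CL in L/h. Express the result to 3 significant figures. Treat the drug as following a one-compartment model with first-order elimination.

k = ln2 / t½ = 0.693147 / 34.1 = 0.02033 h⁻¹
CL = k × Vd = 0.02033 × 96.4 = 1.960 L/h

1.96 L/h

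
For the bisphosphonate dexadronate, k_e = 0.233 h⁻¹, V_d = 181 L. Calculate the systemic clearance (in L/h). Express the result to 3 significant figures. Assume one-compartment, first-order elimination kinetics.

CL = k × Vd = 0.233 × 181 = 42.17 L/h

42.2 L/h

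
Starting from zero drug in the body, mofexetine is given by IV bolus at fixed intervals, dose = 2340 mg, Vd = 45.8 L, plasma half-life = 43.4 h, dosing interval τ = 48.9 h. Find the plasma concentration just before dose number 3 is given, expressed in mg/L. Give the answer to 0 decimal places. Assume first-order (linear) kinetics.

34 mg/L

C₀ per dose = Dose / Vd = 2340 / 45.8 = 51.09 mg/L
k = ln2 / t½ = 0.693147 / 43.4 = 0.01597 h⁻¹
Fraction remaining after one interval: r = e^(−kτ) = e^(−0.01597 × 48.9) = 0.4580
Before dose 3, 2 doses have been given (aged 1τ, 2τ).
C_trough = C₀ × (r + r²) = 51.09 × (0.4580 + 0.2098) = 34.12 mg/L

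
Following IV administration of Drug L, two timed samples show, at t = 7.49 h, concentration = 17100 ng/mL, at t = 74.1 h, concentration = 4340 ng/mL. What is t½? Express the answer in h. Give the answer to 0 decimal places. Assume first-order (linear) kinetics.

34 h

k = ln(C₁/C₂) / (t₂ − t₁) = ln(17100/4340) / (74.1 − 7.49)
  = 1.371 / 66.61 = 0.02058 h⁻¹
t½ = ln2 / k = 0.693147 / 0.02058 = 33.68 h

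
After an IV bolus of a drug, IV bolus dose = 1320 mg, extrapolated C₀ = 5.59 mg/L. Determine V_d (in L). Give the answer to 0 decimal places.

Vd = Dose / C₀ = 1320 / 5.59 = 236.1 L

236 L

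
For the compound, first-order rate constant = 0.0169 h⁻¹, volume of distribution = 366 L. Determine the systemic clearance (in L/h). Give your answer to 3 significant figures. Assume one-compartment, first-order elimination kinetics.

6.19 L/h

CL = k × Vd = 0.0169 × 366 = 6.185 L/h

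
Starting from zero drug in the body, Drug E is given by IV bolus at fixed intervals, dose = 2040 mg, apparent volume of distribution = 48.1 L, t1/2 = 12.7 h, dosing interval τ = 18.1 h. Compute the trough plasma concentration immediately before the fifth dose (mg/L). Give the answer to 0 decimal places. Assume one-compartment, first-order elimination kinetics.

C₀ per dose = Dose / Vd = 2040 / 48.1 = 42.41 mg/L
k = ln2 / t½ = 0.693147 / 12.7 = 0.05458 h⁻¹
Fraction remaining after one interval: r = e^(−kτ) = e^(−0.05458 × 18.1) = 0.3724
Before dose 5, 4 doses have been given (aged 1τ, 2τ, 3τ, 4τ).
C_trough = C₀ × (r + r² + … + r^4) = C₀ × r(1−r^4)/(1−r)
        = 42.41 × 0.3724 × (1 − 0.01923) / (1 − 0.3724) = 24.68 mg/L

25 mg/L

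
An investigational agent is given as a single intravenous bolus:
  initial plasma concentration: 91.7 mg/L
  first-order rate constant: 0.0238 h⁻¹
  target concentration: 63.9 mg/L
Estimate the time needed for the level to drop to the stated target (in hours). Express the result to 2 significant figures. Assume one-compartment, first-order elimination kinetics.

15 h

t = ln(C₀ / C) / k = ln(91.70 / 63.9) / 0.02380
  = ln(1.435) / 0.02380 = 0.3612 / 0.02380 = 15.18 h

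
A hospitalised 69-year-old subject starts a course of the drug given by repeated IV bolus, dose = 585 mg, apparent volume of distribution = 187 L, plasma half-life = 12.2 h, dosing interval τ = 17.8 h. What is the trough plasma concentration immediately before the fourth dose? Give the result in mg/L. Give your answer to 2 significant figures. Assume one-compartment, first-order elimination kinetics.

C₀ per dose = Dose / Vd = 585 / 187 = 3.128 mg/L
k = ln2 / t½ = 0.693147 / 12.2 = 0.05682 h⁻¹
Fraction remaining after one interval: r = e^(−kτ) = e^(−0.05682 × 17.8) = 0.3637
Before dose 4, 3 doses have been given (aged 1τ, 2τ, 3τ).
C_trough = C₀ × (r + r² + … + r^3) = C₀ × r(1−r^3)/(1−r)
        = 3.128 × 0.3637 × (1 − 0.04811) / (1 − 0.3637) = 1.702 mg/L

1.7 mg/L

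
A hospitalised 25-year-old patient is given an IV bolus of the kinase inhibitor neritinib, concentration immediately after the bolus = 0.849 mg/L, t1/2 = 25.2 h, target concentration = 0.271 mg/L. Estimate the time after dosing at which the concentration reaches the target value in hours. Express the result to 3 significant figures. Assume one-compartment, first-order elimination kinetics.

41.5 h

k = ln2 / t½ = 0.693147 / 25.2 = 0.02751 h⁻¹
t = ln(C₀ / C) / k = ln(0.8490 / 0.271) / 0.02751
  = ln(3.133) / 0.02751 = 1.142 / 0.02751 = 41.51 h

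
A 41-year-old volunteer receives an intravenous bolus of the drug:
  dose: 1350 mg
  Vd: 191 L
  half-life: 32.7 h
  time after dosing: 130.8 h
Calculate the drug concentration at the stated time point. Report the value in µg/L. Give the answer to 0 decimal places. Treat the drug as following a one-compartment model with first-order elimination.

C₀ = Dose / Vd = 1350 / 191 = 7.068 mg/L
k = ln2 / t½ = 0.693147 / 32.7 = 0.02120 h⁻¹
t / t½ = 130.8 / 32.7 = 4 half-lives
C = C₀ × (1/2)^4 = 7.068 × 0.06250 = 0.4418 mg/L
Convert: 0.4418 mg/L × 1000 = 441.8 µg/L

442 µg/L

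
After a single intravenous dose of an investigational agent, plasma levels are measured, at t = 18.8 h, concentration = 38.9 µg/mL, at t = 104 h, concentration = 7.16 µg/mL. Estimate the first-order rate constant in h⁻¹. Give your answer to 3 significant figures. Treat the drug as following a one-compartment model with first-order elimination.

0.0199 h⁻¹

k = ln(C₁/C₂) / (t₂ − t₁) = ln(38.9/7.16) / (104 − 18.8)
  = 1.692 / 85.20 = 0.01986 h⁻¹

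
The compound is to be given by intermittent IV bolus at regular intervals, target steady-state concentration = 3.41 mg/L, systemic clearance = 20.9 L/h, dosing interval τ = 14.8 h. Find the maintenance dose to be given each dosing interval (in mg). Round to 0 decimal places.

1055 mg

At steady state, Dose/τ = Css × CL.
Dose = Css × CL × τ = 3.41 × 20.90 × 14.8 = 1055 mg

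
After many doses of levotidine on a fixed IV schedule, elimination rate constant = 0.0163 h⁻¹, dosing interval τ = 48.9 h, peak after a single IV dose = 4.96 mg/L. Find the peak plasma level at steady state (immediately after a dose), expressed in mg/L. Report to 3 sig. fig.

9.03 mg/L

e^(−kτ) = e^(−0.01630 × 48.9) = 0.4506
Accumulation ratio R = 1 / (1 − e^(−kτ)) = 1 / (1 − 0.4506) = 1.820
Steady-state peak = C₀ × R = 4.96 × 1.820 = 9.027 mg/L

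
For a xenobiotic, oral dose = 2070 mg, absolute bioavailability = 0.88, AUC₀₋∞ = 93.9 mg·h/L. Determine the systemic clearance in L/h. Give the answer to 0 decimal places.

CL = F·Dose / AUC = 0.88 × 2070 / 93.9 = 19.40 L/h

19 L/h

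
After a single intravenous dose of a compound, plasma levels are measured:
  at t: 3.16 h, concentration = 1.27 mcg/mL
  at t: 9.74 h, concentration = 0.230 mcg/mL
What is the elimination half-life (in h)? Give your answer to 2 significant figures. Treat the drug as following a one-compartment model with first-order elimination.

k = ln(C₁/C₂) / (t₂ − t₁) = ln(1.27/0.230) / (9.74 − 3.16)
  = 1.709 / 6.580 = 0.2597 h⁻¹
t½ = ln2 / k = 0.693147 / 0.2597 = 2.669 h

2.7 h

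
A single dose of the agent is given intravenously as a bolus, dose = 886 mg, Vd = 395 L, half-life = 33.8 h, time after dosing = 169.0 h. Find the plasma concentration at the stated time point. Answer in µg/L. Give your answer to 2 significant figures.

70 µg/L

C₀ = Dose / Vd = 886.0 / 395 = 2.243 mg/L
k = ln2 / t½ = 0.693147 / 33.8 = 0.02051 h⁻¹
t / t½ = 169.0 / 33.8 = 5 half-lives
C = C₀ × (1/2)^5 = 2.243 × 0.03125 = 0.07009 mg/L
Convert: 0.07009 mg/L × 1000 = 70.09 µg/L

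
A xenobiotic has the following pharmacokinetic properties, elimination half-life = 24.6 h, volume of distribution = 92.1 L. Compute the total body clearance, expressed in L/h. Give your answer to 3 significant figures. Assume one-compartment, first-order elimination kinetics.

k = ln2 / t½ = 0.693147 / 24.6 = 0.02818 h⁻¹
CL = k × Vd = 0.02818 × 92.1 = 2.595 L/h

2.60 L/h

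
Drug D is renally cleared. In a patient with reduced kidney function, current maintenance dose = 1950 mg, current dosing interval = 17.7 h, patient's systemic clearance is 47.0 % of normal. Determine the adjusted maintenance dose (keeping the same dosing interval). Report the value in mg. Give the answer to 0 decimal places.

To keep the same average steady-state level, dosing rate must scale with clearance.
CL ratio = 47.0 / 100 = 0.4700
New dose (same interval) = 1950 × 0.4700 = 916.5 mg

917 mg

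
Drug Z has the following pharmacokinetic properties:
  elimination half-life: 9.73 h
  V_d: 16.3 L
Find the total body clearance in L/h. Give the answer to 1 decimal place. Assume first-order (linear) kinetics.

k = ln2 / t½ = 0.693147 / 9.73 = 0.07124 h⁻¹
CL = k × Vd = 0.07124 × 16.3 = 1.161 L/h

1.2 L/h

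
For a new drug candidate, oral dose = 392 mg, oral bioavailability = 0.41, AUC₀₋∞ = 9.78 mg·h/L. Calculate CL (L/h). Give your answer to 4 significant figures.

16.43 L/h

CL = F·Dose / AUC = 0.41 × 392 / 9.78 = 16.43 L/h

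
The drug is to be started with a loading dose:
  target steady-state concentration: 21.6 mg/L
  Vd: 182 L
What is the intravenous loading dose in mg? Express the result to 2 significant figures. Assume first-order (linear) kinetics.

LD = Css × Vd = 21.6 × 182 = 3931 mg

3900 mg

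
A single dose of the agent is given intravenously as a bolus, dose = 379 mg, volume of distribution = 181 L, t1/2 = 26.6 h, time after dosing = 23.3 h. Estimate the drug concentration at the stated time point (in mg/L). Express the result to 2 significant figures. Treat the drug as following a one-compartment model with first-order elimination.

1.1 mg/L

C₀ = Dose / Vd = 379.0 / 181 = 2.094 mg/L
k = ln2 / t½ = 0.693147 / 26.6 = 0.02606 h⁻¹
C = C₀ · e^(−k·t) = 2.094 × e^(−0.02606 × 23.3)
  = 2.094 × 0.5449 = 1.141 mg/L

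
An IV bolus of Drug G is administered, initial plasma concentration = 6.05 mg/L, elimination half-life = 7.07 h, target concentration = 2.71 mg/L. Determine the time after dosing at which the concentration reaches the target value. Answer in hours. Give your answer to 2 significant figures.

k = ln2 / t½ = 0.693147 / 7.07 = 0.09804 h⁻¹
t = ln(C₀ / C) / k = ln(6.050 / 2.71) / 0.09804
  = ln(2.232) / 0.09804 = 0.8029 / 0.09804 = 8.190 h

8.2 h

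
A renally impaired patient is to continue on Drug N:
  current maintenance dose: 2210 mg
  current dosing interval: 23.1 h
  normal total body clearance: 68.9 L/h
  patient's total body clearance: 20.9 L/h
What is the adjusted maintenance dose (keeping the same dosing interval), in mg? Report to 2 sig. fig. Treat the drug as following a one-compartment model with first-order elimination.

670 mg

To keep the same average steady-state level, dosing rate must scale with clearance.
CL ratio = 20.9 / 68.9 = 0.3033
New dose (same interval) = 2210 × 0.3033 = 670.3 mg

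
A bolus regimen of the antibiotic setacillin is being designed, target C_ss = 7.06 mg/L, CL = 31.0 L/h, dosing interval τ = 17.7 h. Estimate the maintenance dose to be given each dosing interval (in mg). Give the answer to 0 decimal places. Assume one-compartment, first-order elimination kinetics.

3874 mg

At steady state, Dose/τ = Css × CL.
Dose = Css × CL × τ = 7.06 × 31.00 × 17.7 = 3874 mg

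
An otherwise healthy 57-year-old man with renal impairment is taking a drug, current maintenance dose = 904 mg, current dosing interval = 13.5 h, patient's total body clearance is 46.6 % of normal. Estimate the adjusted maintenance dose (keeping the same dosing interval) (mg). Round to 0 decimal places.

421 mg

To keep the same average steady-state level, dosing rate must scale with clearance.
CL ratio = 46.6 / 100 = 0.4660
New dose (same interval) = 904 × 0.4660 = 421.3 mg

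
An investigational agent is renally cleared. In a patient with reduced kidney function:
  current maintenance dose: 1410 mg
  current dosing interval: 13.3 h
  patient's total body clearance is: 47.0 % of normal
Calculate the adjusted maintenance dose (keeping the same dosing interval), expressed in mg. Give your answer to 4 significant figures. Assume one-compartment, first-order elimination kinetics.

To keep the same average steady-state level, dosing rate must scale with clearance.
CL ratio = 47.0 / 100 = 0.4700
New dose (same interval) = 1410 × 0.4700 = 662.7 mg

662.7 mg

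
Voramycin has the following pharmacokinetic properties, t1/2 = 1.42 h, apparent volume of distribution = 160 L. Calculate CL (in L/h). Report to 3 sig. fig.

k = ln2 / t½ = 0.693147 / 1.42 = 0.4881 h⁻¹
CL = k × Vd = 0.4881 × 160 = 78.10 L/h

78.1 L/h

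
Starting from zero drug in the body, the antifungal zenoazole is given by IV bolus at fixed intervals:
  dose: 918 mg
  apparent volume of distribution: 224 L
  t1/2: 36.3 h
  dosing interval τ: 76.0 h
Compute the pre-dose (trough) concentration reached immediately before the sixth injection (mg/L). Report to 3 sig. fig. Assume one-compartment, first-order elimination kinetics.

C₀ per dose = Dose / Vd = 918 / 224 = 4.098 mg/L
k = ln2 / t½ = 0.693147 / 36.3 = 0.01909 h⁻¹
Fraction remaining after one interval: r = e^(−kτ) = e^(−0.01909 × 76.0) = 0.2344
Before dose 6, 5 doses have been given (aged 1τ, 2τ, 3τ, 4τ, 5τ).
C_trough = C₀ × (r + r² + … + r^5) = C₀ × r(1−r^5)/(1−r)
        = 4.098 × 0.2344 × (1 − 0.0007076) / (1 − 0.2344) = 1.254 mg/L

1.25 mg/L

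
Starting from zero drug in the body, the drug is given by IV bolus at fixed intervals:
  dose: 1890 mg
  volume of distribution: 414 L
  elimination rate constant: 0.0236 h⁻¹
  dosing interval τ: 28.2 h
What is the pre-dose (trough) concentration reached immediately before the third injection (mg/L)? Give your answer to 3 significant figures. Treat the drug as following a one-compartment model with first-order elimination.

3.55 mg/L

C₀ per dose = Dose / Vd = 1890 / 414 = 4.565 mg/L
Fraction remaining after one interval: r = e^(−kτ) = e^(−0.02360 × 28.2) = 0.5140
Before dose 3, 2 doses have been given (aged 1τ, 2τ).
C_trough = C₀ × (r + r²) = 4.565 × (0.5140 + 0.2642) = 3.552 mg/L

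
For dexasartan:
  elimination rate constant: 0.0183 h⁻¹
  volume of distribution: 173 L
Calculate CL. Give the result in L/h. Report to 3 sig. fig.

3.17 L/h

CL = k × Vd = 0.0183 × 173 = 3.166 L/h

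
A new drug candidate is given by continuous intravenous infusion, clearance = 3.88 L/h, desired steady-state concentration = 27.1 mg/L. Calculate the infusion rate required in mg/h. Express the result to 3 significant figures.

105 mg/h

At steady state, infusion rate R₀ = Css × CL = 27.1 × 3.880 = 105.1 mg/h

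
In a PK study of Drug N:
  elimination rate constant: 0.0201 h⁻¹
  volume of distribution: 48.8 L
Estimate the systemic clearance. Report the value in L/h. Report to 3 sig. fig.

0.981 L/h

CL = k × Vd = 0.0201 × 48.8 = 0.9809 L/h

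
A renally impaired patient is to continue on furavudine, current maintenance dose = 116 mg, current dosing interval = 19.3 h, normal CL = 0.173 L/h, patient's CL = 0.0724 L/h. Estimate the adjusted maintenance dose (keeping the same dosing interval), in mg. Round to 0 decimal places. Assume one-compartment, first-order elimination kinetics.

To keep the same average steady-state level, dosing rate must scale with clearance.
CL ratio = 0.0724 / 0.173 = 0.4185
New dose (same interval) = 116 × 0.4185 = 48.55 mg

49 mg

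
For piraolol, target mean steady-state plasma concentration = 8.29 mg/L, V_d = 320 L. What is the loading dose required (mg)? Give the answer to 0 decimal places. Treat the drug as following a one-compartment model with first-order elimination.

LD = Css × Vd = 8.29 × 320 = 2653 mg

2653 mg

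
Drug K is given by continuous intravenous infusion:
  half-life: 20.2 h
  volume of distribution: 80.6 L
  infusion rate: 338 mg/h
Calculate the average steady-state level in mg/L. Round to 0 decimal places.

k = ln2 / t½ = 0.693147 / 20.2 = 0.03431 h⁻¹
CL = k × Vd = 0.03431 × 80.6 = 2.765 L/h
At steady state Css = R₀ / CL = 338 / 2.765 = 122.2 mg/L

122 mg/L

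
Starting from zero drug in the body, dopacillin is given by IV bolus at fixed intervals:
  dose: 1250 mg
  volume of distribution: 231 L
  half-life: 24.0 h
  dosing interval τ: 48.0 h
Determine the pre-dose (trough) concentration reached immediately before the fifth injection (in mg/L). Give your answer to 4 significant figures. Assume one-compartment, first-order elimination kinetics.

1.797 mg/L

C₀ per dose = Dose / Vd = 1250 / 231 = 5.411 mg/L
k = ln2 / t½ = 0.693147 / 24.0 = 0.02888 h⁻¹
Fraction remaining after one interval: r = e^(−kτ) = e^(−0.02888 × 48.0) = 0.2500
Before dose 5, 4 doses have been given (aged 1τ, 2τ, 3τ, 4τ).
C_trough = C₀ × (r + r² + … + r^4) = C₀ × r(1−r^4)/(1−r)
        = 5.411 × 0.2500 × (1 − 0.003906) / (1 − 0.2500) = 1.797 mg/L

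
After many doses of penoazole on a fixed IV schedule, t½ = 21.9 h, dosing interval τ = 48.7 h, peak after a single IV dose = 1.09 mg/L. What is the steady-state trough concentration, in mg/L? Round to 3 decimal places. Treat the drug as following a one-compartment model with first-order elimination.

0.297 mg/L

k = ln2 / t½ = 0.693147 / 21.9 = 0.03165 h⁻¹
e^(−kτ) = e^(−0.03165 × 48.7) = 0.2141
Accumulation ratio R = 1 / (1 − e^(−kτ)) = 1 / (1 − 0.2141) = 1.272
Steady-state trough = C₀ × R × e^(−kτ) = 1.09 × 1.272 × 0.2141 = 0.2968 mg/L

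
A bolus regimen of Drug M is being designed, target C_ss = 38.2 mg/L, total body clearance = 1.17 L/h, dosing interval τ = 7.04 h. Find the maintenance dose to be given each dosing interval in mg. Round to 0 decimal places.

At steady state, Dose/τ = Css × CL.
Dose = Css × CL × τ = 38.2 × 1.170 × 7.04 = 314.6 mg

315 mg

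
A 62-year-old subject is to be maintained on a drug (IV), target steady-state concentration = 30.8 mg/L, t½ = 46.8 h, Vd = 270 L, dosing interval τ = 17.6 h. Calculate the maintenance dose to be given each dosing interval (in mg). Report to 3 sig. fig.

2170 mg

k = ln2 / t½ = 0.693147 / 46.8 = 0.01481 h⁻¹
CL = k × Vd = 0.01481 × 270 = 3.999 L/h
At steady state, Dose/τ = Css × CL.
Dose = Css × CL × τ = 30.8 × 3.999 × 17.6 = 2168 mg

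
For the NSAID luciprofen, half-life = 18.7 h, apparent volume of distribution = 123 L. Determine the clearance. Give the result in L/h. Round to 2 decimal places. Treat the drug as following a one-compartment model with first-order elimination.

4.56 L/h

k = ln2 / t½ = 0.693147 / 18.7 = 0.03707 h⁻¹
CL = k × Vd = 0.03707 × 123 = 4.560 L/h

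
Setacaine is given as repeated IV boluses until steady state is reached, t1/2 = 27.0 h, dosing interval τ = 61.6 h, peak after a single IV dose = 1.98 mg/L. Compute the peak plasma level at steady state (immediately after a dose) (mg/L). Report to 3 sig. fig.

k = ln2 / t½ = 0.693147 / 27.0 = 0.02567 h⁻¹
e^(−kτ) = e^(−0.02567 × 61.6) = 0.2057
Accumulation ratio R = 1 / (1 − e^(−kτ)) = 1 / (1 − 0.2057) = 1.259
Steady-state peak = C₀ × R = 1.98 × 1.259 = 2.493 mg/L

2.49 mg/L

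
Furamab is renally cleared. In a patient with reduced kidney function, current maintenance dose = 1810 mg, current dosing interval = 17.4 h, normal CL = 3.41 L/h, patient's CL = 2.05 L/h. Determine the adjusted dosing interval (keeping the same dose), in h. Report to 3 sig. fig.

28.9 h

To keep the same average steady-state level, dosing rate must scale with clearance.
CL ratio = 2.05 / 3.41 = 0.6012
New interval (same dose) = 17.4 / 0.6012 = 28.94 h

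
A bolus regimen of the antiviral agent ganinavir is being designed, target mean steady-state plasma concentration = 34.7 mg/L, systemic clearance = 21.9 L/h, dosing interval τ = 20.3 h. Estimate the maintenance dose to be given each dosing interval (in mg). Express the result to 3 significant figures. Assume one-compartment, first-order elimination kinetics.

15400 mg

At steady state, Dose/τ = Css × CL.
Dose = Css × CL × τ = 34.7 × 21.90 × 20.3 = 15430 mg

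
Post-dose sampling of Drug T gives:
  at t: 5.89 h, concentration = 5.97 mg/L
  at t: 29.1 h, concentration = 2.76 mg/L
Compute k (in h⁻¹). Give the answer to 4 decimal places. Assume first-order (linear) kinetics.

0.0332 h⁻¹

k = ln(C₁/C₂) / (t₂ − t₁) = ln(5.97/2.76) / (29.1 − 5.89)
  = 0.7715 / 23.21 = 0.03324 h⁻¹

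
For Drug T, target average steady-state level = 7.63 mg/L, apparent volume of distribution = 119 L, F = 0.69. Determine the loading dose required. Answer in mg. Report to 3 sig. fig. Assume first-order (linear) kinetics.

LD = Css × Vd / F = 7.63 × 119 / 0.69 = 1316 mg

1320 mg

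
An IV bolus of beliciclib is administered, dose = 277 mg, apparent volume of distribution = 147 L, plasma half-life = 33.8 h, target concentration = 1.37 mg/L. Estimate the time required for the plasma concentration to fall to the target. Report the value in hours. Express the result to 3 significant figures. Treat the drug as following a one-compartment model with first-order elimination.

15.5 h

C₀ = Dose / Vd = 277.0 / 147 = 1.884 mg/L
k = ln2 / t½ = 0.693147 / 33.8 = 0.02051 h⁻¹
t = ln(C₀ / C) / k = ln(1.884 / 1.37) / 0.02051
  = ln(1.375) / 0.02051 = 0.3185 / 0.02051 = 15.53 h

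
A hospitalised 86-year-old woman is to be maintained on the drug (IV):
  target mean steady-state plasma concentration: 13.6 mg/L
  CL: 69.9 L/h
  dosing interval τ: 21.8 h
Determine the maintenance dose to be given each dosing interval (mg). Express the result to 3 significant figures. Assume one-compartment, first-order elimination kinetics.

20700 mg

At steady state, Dose/τ = Css × CL.
Dose = Css × CL × τ = 13.6 × 69.90 × 21.8 = 20720 mg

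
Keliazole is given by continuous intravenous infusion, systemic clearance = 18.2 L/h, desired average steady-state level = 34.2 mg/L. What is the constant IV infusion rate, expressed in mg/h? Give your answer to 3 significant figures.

At steady state, infusion rate R₀ = Css × CL = 34.2 × 18.20 = 622.4 mg/h

622 mg/h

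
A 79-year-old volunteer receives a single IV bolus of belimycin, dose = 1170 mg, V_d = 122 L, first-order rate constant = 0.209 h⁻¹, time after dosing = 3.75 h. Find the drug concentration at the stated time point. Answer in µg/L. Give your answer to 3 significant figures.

4380 µg/L

C₀ = Dose / Vd = 1170 / 122 = 9.590 mg/L
C = C₀ · e^(−k·t) = 9.590 × e^(−0.2090 × 3.75)
  = 9.590 × 0.4567 = 4.380 mg/L
Convert: 4.380 mg/L × 1000 = 4380 µg/L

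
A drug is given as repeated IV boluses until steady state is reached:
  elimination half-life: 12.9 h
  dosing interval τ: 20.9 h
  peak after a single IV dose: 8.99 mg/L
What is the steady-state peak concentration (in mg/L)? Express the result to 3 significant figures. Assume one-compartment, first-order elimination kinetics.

k = ln2 / t½ = 0.693147 / 12.9 = 0.05373 h⁻¹
e^(−kτ) = e^(−0.05373 × 20.9) = 0.3253
Accumulation ratio R = 1 / (1 − e^(−kτ)) = 1 / (1 − 0.3253) = 1.482
Steady-state peak = C₀ × R = 8.99 × 1.482 = 13.32 mg/L

13.3 mg/L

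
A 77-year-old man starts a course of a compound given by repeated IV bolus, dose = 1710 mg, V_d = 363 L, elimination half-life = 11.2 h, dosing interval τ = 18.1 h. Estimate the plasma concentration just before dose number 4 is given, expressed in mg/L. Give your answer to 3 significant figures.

2.20 mg/L

C₀ per dose = Dose / Vd = 1710 / 363 = 4.711 mg/L
k = ln2 / t½ = 0.693147 / 11.2 = 0.06189 h⁻¹
Fraction remaining after one interval: r = e^(−kτ) = e^(−0.06189 × 18.1) = 0.3262
Before dose 4, 3 doses have been given (aged 1τ, 2τ, 3τ).
C_trough = C₀ × (r + r² + … + r^3) = C₀ × r(1−r^3)/(1−r)
        = 4.711 × 0.3262 × (1 − 0.03471) / (1 − 0.3262) = 2.202 mg/L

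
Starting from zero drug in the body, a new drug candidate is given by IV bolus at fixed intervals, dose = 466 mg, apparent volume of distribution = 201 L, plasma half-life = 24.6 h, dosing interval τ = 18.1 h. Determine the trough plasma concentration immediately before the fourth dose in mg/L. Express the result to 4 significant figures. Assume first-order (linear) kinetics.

2.730 mg/L

C₀ per dose = Dose / Vd = 466 / 201 = 2.318 mg/L
k = ln2 / t½ = 0.693147 / 24.6 = 0.02818 h⁻¹
Fraction remaining after one interval: r = e^(−kτ) = e^(−0.02818 × 18.1) = 0.6005
Before dose 4, 3 doses have been given (aged 1τ, 2τ, 3τ).
C_trough = C₀ × (r + r² + … + r^3) = C₀ × r(1−r^3)/(1−r)
        = 2.318 × 0.6005 × (1 − 0.2165) / (1 − 0.6005) = 2.730 mg/L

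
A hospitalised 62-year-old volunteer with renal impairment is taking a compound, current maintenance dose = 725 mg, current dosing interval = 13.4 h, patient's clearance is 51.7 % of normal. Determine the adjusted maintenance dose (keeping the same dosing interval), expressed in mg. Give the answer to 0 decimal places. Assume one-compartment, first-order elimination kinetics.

375 mg

To keep the same average steady-state level, dosing rate must scale with clearance.
CL ratio = 51.7 / 100 = 0.5170
New dose (same interval) = 725 × 0.5170 = 374.8 mg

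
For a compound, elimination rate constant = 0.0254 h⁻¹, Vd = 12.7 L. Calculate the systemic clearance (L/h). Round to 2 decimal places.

0.32 L/h

CL = k × Vd = 0.0254 × 12.7 = 0.3226 L/h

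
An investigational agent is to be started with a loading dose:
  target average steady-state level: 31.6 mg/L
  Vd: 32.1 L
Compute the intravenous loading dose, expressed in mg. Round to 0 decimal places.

1014 mg

LD = Css × Vd = 31.6 × 32.1 = 1014 mg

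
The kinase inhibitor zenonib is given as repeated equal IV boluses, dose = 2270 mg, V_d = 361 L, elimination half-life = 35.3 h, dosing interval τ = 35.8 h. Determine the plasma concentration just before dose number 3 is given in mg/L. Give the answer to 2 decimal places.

4.65 mg/L

C₀ per dose = Dose / Vd = 2270 / 361 = 6.288 mg/L
k = ln2 / t½ = 0.693147 / 35.3 = 0.01964 h⁻¹
Fraction remaining after one interval: r = e^(−kτ) = e^(−0.01964 × 35.8) = 0.4950
Before dose 3, 2 doses have been given (aged 1τ, 2τ).
C_trough = C₀ × (r + r²) = 6.288 × (0.4950 + 0.2450) = 4.653 mg/L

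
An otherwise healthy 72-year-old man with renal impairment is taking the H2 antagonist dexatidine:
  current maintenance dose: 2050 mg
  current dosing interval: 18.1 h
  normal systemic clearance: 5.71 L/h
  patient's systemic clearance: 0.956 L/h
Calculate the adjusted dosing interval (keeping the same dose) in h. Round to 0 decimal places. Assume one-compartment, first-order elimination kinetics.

108 h

To keep the same average steady-state level, dosing rate must scale with clearance.
CL ratio = 0.956 / 5.71 = 0.1674
New interval (same dose) = 18.1 / 0.1674 = 108.1 h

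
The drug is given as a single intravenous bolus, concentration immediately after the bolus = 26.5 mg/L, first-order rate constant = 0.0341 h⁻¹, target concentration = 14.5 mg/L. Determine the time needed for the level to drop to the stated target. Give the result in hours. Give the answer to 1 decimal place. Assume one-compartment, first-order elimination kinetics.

t = ln(C₀ / C) / k = ln(26.50 / 14.5) / 0.03410
  = ln(1.828) / 0.03410 = 0.6032 / 0.03410 = 17.69 h

17.7 h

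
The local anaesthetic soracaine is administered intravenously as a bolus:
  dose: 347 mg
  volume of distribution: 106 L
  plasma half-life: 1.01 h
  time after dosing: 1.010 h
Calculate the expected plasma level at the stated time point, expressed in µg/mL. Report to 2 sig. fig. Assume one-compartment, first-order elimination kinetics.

C₀ = Dose / Vd = 347.0 / 106 = 3.274 mg/L
k = ln2 / t½ = 0.693147 / 1.01 = 0.6863 h⁻¹
t / t½ = 1.010 / 1.01 = 1 half-lives
C = C₀ × (1/2)^1 = 3.274 × 0.5000 = 1.637 mg/L
(1.637 mg/L = 1.637 µg/mL)

1.6 µg/mL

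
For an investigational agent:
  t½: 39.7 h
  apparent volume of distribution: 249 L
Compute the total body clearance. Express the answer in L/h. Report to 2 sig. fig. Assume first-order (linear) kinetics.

k = ln2 / t½ = 0.693147 / 39.7 = 0.01746 h⁻¹
CL = k × Vd = 0.01746 × 249 = 4.348 L/h

4.3 L/h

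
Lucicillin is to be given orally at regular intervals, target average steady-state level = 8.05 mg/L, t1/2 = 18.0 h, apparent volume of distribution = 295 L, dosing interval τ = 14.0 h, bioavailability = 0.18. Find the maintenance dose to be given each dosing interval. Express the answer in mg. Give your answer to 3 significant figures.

k = ln2 / t½ = 0.693147 / 18.0 = 0.03851 h⁻¹
CL = k × Vd = 0.03851 × 295 = 11.36 L/h
At steady state, F × (Dose/τ) = Css × CL.
Dose = Css × CL × τ / F = 8.05 × 11.36 × 14.0 / 0.18 = 7113 mg

7110 mg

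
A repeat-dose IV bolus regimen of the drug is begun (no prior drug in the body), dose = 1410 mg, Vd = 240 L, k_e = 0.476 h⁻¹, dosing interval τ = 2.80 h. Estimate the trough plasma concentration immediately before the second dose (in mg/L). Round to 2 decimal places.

C₀ per dose = Dose / Vd = 1410 / 240 = 5.875 mg/L
Fraction remaining after one interval: r = e^(−kτ) = e^(−0.4760 × 2.80) = 0.2637
Before dose 2, 1 dose has been given (aged 1τ).
C_trough = C₀ × r = 5.875 × 0.2637 = 1.549 mg/L

1.55 mg/L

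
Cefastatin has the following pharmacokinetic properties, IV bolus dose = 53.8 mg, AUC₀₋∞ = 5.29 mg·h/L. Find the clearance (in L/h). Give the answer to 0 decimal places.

CL = Dose / AUC = 53.8 / 5.29 = 10.17 L/h

10 L/h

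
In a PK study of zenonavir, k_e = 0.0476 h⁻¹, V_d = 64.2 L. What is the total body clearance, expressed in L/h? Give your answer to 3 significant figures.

CL = k × Vd = 0.0476 × 64.2 = 3.056 L/h

3.06 L/h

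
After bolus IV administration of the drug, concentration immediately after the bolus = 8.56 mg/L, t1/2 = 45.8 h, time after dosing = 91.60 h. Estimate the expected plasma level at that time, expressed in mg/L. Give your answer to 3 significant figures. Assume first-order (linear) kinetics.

2.14 mg/L

k = ln2 / t½ = 0.693147 / 45.8 = 0.01513 h⁻¹
t / t½ = 91.60 / 45.8 = 2 half-lives
C = C₀ × (1/2)^2 = 8.560 × 0.2500 = 2.140 mg/L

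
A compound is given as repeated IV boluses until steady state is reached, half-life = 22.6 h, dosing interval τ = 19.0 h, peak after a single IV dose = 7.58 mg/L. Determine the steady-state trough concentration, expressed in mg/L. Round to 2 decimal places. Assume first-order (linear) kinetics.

9.58 mg/L

k = ln2 / t½ = 0.693147 / 22.6 = 0.03067 h⁻¹
e^(−kτ) = e^(−0.03067 × 19.0) = 0.5584
Accumulation ratio R = 1 / (1 − e^(−kτ)) = 1 / (1 − 0.5584) = 2.264
Steady-state trough = C₀ × R × e^(−kτ) = 7.58 × 2.264 × 0.5584 = 9.583 mg/L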